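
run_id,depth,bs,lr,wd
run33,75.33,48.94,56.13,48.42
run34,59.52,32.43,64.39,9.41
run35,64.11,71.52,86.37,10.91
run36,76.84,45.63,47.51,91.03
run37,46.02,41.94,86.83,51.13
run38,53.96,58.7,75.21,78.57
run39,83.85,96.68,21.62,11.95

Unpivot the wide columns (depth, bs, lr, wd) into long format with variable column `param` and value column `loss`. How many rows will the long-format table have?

7 run_id values × 4 melted columns = 28 rows.

28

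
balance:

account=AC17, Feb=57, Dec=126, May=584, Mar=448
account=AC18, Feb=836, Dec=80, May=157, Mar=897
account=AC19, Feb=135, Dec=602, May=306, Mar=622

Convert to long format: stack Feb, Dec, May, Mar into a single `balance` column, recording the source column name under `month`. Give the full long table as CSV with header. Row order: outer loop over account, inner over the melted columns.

Each (account, column) pair becomes one row: 3 × 4 = 12 rows.
For example, (AC17, Feb) → balance=57.

account,month,balance
AC17,Feb,57
AC17,Dec,126
AC17,May,584
AC17,Mar,448
AC18,Feb,836
AC18,Dec,80
AC18,May,157
AC18,Mar,897
AC19,Feb,135
AC19,Dec,602
AC19,May,306
AC19,Mar,622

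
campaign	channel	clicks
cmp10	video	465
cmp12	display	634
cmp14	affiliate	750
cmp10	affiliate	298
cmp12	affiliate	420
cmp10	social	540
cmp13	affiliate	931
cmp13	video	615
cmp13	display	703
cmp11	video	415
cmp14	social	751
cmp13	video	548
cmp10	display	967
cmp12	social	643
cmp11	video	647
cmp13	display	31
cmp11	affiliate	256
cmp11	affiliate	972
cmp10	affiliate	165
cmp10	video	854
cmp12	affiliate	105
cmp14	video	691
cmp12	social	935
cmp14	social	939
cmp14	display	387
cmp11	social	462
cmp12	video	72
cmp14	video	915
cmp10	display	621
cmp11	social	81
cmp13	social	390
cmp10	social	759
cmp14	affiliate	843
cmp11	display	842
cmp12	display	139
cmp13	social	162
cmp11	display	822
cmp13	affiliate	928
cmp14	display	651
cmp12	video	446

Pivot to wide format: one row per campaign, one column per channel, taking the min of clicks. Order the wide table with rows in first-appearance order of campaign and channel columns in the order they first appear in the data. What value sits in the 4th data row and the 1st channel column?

548

With rows in first-appearance order of campaign, row 4 is campaign=cmp13. channel columns in first-appearance order: video, display, affiliate, social; column 1 is video.
Long rows with campaign=cmp13, channel=video: min(615, 548) = 548.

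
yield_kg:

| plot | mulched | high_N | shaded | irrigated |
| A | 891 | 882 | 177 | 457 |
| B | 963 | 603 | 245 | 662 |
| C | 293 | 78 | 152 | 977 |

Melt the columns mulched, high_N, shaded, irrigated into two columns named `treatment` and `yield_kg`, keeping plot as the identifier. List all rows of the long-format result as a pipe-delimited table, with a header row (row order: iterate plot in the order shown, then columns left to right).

| plot | treatment | yield_kg |
| A | mulched | 891 |
| A | high_N | 882 |
| A | shaded | 177 |
| A | irrigated | 457 |
| B | mulched | 963 |
| B | high_N | 603 |
| B | shaded | 245 |
| B | irrigated | 662 |
| C | mulched | 293 |
| C | high_N | 78 |
| C | shaded | 152 |
| C | irrigated | 977 |

Each (plot, column) pair becomes one row: 3 × 4 = 12 rows.
For example, (A, mulched) → yield_kg=891.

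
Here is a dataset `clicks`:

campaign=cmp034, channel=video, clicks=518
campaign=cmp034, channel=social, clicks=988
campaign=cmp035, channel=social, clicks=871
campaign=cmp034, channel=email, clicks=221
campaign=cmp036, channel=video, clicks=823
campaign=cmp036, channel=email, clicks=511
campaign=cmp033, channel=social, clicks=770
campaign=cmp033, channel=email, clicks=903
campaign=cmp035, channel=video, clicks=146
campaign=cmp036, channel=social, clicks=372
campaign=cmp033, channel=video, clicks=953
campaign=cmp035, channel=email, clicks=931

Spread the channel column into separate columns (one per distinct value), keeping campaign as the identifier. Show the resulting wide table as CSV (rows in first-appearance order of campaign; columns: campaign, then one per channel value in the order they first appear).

Columns: campaign plus the 3 distinct channel values (video, social, email).
For example, row cmp034 column video takes clicks=518 from the long row (cmp034, video).

campaign,video,social,email
cmp034,518,988,221
cmp035,146,871,931
cmp036,823,372,511
cmp033,953,770,903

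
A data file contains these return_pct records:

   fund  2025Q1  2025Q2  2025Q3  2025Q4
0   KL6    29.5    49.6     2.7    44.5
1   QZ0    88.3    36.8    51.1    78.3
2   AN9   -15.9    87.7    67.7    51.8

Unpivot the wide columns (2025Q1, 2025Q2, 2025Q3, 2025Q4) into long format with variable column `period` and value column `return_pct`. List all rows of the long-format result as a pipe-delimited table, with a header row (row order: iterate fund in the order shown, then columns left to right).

| fund | period | return_pct |
| KL6 | 2025Q1 | 29.5 |
| KL6 | 2025Q2 | 49.6 |
| KL6 | 2025Q3 | 2.7 |
| KL6 | 2025Q4 | 44.5 |
| QZ0 | 2025Q1 | 88.3 |
| QZ0 | 2025Q2 | 36.8 |
| QZ0 | 2025Q3 | 51.1 |
| QZ0 | 2025Q4 | 78.3 |
| AN9 | 2025Q1 | -15.9 |
| AN9 | 2025Q2 | 87.7 |
| AN9 | 2025Q3 | 67.7 |
| AN9 | 2025Q4 | 51.8 |

Each (fund, column) pair becomes one row: 3 × 4 = 12 rows.
For example, (KL6, 2025Q1) → return_pct=29.5.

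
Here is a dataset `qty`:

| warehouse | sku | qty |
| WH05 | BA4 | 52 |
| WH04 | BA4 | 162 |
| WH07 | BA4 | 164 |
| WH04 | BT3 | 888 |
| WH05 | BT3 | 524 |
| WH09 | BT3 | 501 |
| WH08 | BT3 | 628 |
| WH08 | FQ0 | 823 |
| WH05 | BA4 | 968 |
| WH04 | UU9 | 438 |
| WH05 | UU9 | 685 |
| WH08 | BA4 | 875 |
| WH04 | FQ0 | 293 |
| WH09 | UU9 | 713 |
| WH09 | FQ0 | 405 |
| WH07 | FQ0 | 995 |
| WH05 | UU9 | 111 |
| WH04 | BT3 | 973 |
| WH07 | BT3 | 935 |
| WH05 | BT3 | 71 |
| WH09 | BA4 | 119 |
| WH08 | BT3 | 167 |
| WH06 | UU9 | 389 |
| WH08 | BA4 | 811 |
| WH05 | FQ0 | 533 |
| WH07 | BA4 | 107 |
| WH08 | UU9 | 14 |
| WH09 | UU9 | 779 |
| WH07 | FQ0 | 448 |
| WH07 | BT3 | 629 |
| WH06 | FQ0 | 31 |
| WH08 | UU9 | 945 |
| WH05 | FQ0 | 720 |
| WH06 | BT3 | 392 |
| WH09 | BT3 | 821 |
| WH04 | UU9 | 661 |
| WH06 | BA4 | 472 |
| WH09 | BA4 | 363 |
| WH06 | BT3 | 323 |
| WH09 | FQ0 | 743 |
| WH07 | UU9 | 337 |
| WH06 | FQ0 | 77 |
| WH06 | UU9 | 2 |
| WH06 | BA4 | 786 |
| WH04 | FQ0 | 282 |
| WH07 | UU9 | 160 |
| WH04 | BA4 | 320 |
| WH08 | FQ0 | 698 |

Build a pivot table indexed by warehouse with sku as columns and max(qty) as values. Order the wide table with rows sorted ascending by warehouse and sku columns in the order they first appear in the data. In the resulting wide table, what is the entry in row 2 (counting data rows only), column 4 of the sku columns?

685

With rows sorted ascending by warehouse, row 2 is warehouse=WH05. sku columns in first-appearance order: BA4, BT3, FQ0, UU9; column 4 is UU9.
Long rows with warehouse=WH05, sku=UU9: max(685, 111) = 685.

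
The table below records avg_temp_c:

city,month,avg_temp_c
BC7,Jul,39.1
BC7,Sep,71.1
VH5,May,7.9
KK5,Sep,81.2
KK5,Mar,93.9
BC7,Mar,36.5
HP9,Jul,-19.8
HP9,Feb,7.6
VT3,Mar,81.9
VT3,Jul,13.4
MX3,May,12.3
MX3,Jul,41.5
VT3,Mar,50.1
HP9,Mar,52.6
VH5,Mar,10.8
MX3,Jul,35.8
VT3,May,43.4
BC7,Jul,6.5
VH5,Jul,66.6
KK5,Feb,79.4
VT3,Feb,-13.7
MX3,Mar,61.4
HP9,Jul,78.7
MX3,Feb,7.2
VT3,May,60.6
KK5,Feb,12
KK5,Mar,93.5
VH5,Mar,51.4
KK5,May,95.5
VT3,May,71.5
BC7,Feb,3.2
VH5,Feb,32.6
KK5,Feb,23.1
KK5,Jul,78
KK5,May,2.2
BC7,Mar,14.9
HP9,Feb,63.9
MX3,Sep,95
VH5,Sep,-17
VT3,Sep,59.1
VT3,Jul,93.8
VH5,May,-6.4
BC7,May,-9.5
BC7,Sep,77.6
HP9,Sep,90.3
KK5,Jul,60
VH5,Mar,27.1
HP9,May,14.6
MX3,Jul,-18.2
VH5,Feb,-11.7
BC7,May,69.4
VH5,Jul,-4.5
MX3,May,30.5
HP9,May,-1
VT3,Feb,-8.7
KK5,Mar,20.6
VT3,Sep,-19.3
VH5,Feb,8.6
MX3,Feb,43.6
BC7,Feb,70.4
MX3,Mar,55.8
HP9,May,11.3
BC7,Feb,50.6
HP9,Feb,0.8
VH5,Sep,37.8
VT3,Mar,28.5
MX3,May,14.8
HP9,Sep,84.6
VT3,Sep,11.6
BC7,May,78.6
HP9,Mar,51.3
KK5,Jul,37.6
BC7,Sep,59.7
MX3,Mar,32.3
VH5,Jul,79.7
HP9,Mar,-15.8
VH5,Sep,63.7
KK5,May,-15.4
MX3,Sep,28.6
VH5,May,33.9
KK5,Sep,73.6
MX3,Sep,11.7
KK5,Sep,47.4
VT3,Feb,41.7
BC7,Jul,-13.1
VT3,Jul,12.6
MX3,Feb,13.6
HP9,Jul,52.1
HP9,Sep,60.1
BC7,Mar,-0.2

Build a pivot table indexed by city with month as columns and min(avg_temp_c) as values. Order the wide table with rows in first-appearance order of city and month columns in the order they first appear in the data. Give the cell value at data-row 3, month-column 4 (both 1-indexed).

20.6

With rows in first-appearance order of city, row 3 is city=KK5. month columns in first-appearance order: Jul, Sep, May, Mar, Feb; column 4 is Mar.
Long rows with city=KK5, month=Mar: min(93.9, 93.5, 20.6) = 20.6.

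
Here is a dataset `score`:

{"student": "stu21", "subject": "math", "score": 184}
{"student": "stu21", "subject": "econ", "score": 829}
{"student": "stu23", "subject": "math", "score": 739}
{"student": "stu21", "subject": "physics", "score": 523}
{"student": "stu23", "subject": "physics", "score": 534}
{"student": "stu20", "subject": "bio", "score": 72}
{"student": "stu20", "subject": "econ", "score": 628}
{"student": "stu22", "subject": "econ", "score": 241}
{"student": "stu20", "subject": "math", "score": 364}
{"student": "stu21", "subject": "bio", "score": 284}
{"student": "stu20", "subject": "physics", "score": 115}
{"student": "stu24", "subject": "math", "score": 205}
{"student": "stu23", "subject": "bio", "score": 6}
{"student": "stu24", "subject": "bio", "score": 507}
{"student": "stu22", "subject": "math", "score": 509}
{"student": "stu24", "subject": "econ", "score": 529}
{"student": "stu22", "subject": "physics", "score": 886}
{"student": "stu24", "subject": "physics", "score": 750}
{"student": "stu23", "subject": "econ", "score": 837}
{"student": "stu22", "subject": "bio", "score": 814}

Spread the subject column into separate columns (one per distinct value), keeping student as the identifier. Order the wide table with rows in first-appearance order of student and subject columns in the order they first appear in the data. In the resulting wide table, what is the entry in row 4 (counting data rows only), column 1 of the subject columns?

With rows in first-appearance order of student, row 4 is student=stu22. subject columns in first-appearance order: math, econ, physics, bio; column 1 is math.
Long rows with student=stu22, subject=math: score = 509.

509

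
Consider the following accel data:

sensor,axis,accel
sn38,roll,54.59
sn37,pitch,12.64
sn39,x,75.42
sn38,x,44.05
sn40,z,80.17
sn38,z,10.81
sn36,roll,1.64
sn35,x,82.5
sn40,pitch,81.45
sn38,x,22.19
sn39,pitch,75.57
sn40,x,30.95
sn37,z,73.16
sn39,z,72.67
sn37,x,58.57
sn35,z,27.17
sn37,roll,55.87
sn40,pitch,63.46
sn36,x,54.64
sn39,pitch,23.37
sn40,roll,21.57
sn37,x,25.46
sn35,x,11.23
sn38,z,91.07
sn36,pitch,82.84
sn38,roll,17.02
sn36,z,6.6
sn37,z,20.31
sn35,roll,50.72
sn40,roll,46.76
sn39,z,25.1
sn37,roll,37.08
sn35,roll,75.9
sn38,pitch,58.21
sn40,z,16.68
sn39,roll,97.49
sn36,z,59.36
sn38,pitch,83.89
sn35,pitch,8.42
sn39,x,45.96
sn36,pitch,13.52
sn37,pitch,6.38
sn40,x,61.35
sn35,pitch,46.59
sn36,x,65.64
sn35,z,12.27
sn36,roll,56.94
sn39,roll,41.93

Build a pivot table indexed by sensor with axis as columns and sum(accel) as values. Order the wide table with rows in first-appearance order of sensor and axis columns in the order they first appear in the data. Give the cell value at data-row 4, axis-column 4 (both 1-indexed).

96.85

With rows in first-appearance order of sensor, row 4 is sensor=sn40. axis columns in first-appearance order: roll, pitch, x, z; column 4 is z.
Long rows with sensor=sn40, axis=z: 80.17 + 16.68 = 96.85.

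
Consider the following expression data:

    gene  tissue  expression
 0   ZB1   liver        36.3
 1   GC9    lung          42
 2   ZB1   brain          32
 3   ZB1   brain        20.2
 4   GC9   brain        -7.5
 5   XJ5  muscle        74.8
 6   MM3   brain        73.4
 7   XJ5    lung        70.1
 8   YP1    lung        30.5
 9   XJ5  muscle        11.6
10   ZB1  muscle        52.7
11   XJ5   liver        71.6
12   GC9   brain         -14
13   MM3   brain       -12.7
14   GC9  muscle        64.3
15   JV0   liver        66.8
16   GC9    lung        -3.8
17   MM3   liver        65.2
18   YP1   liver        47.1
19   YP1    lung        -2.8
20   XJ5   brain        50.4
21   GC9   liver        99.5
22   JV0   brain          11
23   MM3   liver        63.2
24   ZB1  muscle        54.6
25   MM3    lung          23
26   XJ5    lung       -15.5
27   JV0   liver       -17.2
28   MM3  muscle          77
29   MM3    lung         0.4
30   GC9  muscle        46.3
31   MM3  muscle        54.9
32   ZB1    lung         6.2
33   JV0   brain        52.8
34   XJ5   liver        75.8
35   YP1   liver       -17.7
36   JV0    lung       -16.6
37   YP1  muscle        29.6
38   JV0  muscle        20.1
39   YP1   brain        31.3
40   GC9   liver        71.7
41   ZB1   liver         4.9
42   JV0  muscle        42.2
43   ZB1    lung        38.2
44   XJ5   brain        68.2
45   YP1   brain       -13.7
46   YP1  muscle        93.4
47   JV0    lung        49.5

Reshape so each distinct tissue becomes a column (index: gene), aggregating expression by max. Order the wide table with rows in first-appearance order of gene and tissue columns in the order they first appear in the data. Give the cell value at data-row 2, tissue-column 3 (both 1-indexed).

With rows in first-appearance order of gene, row 2 is gene=GC9. tissue columns in first-appearance order: liver, lung, brain, muscle; column 3 is brain.
Long rows with gene=GC9, tissue=brain: max(-7.5, -14) = -7.5.

-7.5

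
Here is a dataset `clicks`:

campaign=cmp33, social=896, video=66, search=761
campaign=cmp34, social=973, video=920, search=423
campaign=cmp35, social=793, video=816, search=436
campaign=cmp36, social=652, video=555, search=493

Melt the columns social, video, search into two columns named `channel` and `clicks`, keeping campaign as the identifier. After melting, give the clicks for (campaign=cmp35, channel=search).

Unpivoting turns each (campaign, wide-column) pair into one long row.
The wide cell at row cmp35, column search holds 436, so the long row (cmp35, search) has clicks=436.

436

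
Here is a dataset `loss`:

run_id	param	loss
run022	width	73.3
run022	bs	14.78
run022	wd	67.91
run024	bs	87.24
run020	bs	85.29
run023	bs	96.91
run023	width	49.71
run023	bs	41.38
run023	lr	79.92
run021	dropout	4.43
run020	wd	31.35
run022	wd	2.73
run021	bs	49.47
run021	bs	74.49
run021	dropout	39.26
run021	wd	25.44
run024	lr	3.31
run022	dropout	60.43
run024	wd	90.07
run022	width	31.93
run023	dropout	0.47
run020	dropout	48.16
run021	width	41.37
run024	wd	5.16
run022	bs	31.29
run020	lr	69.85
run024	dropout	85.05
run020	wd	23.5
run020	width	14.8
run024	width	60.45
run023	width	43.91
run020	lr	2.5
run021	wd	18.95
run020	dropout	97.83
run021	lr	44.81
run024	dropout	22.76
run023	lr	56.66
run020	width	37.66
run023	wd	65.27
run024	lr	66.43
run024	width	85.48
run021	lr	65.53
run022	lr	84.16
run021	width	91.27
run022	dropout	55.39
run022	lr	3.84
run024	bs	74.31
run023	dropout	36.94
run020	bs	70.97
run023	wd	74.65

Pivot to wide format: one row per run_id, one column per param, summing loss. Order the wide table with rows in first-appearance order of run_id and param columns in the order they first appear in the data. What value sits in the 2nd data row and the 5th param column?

With rows in first-appearance order of run_id, row 2 is run_id=run024. param columns in first-appearance order: width, bs, wd, lr, dropout; column 5 is dropout.
Long rows with run_id=run024, param=dropout: 85.05 + 22.76 = 107.81.

107.81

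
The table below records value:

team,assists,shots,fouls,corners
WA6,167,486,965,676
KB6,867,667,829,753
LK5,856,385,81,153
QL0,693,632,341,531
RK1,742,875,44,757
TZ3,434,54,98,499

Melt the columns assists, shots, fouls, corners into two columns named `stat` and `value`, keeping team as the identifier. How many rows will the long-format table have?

24

6 team values × 4 melted columns = 24 rows.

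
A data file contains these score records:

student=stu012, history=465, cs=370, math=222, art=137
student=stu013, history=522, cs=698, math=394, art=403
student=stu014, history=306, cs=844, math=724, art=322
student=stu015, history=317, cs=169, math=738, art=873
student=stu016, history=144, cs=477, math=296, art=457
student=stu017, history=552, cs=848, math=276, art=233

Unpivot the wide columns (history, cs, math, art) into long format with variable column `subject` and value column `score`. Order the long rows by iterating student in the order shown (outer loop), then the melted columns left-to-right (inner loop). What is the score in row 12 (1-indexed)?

24 rows total (6 × 4). Row 12: index ⌊(12-1)/4⌋ = 2 into student → stu014; (12-1) mod 4 = 3 into the melted columns → art.
So row 12 is (stu014, art, 322); score = 322.

322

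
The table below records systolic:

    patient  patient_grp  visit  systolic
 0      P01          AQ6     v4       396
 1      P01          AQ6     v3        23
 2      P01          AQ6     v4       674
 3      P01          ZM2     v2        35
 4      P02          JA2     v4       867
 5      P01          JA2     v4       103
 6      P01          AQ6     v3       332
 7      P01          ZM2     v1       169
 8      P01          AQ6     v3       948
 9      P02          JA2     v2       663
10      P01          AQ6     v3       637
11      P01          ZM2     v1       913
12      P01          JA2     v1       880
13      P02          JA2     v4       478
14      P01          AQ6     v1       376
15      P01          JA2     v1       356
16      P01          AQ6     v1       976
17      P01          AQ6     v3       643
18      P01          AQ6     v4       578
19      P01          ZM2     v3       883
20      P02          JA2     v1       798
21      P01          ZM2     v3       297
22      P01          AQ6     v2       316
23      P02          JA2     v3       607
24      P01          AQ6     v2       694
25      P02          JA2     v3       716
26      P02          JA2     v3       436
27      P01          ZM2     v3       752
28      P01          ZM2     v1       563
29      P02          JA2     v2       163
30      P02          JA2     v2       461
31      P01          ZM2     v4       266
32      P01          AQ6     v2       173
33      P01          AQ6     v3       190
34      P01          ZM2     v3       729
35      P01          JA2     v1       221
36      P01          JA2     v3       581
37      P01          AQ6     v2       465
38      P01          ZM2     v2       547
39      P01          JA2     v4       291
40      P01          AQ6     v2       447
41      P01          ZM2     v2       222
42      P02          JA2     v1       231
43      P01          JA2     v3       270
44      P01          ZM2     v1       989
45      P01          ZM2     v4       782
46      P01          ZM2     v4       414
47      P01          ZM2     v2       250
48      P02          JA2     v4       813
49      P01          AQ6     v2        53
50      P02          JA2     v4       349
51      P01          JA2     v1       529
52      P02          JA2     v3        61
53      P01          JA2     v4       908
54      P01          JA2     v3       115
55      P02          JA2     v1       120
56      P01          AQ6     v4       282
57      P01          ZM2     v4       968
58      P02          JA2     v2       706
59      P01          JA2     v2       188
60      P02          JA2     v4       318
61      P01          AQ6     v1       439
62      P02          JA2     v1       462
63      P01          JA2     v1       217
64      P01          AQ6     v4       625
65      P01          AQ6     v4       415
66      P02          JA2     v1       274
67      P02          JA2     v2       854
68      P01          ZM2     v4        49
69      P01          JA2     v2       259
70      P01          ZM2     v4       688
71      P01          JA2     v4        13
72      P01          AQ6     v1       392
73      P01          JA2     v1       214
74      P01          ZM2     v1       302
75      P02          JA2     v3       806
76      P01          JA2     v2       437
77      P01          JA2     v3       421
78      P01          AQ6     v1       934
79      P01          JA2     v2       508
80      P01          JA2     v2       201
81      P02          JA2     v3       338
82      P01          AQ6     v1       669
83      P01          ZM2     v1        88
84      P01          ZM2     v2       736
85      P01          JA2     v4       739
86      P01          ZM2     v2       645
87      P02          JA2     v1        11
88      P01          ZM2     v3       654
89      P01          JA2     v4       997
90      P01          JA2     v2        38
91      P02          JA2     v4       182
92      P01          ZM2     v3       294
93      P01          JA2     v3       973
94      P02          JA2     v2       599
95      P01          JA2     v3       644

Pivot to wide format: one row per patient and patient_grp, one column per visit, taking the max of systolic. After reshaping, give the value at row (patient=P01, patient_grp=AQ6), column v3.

948

Rows with patient=P01, patient_grp=AQ6 and visit=v3: systolic values are 23, 332, 948, 637, 643, 190.
max(23, 332, 948, 637, 643, 190) = 948.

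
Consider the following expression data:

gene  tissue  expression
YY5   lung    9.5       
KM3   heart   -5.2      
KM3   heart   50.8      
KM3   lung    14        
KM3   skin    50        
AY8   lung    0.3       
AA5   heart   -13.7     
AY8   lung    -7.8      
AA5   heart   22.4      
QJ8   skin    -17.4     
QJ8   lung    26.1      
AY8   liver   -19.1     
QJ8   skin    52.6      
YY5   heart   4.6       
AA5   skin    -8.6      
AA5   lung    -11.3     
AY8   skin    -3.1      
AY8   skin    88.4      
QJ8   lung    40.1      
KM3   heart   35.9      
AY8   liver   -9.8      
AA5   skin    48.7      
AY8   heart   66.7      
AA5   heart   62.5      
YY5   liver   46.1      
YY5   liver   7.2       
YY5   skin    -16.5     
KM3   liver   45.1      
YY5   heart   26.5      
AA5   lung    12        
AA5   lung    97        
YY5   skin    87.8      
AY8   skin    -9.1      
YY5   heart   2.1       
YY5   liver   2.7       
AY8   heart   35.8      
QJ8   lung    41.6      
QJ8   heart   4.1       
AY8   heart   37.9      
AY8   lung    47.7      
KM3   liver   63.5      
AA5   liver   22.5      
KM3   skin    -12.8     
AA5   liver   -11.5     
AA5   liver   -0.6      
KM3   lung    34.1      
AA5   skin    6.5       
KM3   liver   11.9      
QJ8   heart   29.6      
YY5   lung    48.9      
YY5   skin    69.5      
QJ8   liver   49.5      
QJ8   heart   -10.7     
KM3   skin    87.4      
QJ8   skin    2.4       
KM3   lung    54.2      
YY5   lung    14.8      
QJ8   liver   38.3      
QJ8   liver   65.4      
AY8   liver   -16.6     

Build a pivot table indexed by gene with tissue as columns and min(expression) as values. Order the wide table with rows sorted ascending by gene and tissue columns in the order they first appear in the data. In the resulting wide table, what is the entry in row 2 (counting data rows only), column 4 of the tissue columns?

With rows sorted ascending by gene, row 2 is gene=AY8. tissue columns in first-appearance order: lung, heart, skin, liver; column 4 is liver.
Long rows with gene=AY8, tissue=liver: min(-19.1, -9.8, -16.6) = -19.1.

-19.1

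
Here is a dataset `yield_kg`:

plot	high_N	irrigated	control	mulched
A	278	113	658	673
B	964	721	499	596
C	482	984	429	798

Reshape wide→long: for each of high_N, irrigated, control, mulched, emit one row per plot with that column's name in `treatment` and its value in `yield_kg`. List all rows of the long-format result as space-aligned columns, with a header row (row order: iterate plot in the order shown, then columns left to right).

Each (plot, column) pair becomes one row: 3 × 4 = 12 rows.
For example, (A, high_N) → yield_kg=278.

plot  treatment  yield_kg
A     high_N     278     
A     irrigated  113     
A     control    658     
A     mulched    673     
B     high_N     964     
B     irrigated  721     
B     control    499     
B     mulched    596     
C     high_N     482     
C     irrigated  984     
C     control    429     
C     mulched    798     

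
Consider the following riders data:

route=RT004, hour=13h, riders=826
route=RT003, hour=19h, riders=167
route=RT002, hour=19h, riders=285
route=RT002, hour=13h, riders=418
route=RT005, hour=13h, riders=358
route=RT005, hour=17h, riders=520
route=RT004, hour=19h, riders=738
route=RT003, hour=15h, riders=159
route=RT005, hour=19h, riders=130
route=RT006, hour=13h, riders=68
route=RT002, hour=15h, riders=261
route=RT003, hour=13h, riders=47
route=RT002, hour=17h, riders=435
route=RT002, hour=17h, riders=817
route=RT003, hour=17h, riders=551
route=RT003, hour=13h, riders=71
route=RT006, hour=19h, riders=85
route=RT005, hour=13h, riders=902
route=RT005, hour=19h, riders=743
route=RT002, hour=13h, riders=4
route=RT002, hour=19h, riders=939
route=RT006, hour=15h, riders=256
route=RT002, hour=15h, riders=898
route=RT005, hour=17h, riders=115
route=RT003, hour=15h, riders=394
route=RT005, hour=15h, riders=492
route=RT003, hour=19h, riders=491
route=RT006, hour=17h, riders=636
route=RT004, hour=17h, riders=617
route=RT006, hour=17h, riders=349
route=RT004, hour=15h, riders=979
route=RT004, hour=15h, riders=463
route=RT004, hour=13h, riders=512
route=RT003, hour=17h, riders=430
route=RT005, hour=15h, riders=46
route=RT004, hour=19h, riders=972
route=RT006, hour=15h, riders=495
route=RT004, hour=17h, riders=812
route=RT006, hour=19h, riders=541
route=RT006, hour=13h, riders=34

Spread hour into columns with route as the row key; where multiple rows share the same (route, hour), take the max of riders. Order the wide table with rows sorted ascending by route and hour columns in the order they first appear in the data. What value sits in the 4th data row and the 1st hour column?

902

With rows sorted ascending by route, row 4 is route=RT005. hour columns in first-appearance order: 13h, 19h, 17h, 15h; column 1 is 13h.
Long rows with route=RT005, hour=13h: max(358, 902) = 902.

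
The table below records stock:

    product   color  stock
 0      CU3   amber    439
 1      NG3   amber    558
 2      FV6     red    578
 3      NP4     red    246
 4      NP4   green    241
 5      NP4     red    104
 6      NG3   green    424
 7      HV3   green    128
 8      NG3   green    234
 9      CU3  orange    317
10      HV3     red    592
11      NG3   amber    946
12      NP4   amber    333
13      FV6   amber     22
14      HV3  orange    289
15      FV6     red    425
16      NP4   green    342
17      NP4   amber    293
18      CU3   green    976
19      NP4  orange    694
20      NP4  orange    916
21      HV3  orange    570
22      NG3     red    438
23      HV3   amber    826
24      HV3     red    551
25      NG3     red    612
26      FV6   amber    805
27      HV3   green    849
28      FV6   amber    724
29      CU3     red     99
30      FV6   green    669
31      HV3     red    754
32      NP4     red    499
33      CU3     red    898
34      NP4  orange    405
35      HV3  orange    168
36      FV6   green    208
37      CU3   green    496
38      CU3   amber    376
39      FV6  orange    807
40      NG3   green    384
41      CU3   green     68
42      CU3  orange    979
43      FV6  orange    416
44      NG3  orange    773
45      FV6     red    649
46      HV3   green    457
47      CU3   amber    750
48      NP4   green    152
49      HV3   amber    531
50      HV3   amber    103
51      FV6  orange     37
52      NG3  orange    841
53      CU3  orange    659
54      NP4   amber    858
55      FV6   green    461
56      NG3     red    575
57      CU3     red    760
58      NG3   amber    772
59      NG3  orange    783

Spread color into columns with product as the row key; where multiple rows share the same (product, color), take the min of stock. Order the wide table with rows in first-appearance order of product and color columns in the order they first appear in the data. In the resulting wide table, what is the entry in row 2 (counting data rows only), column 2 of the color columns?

With rows in first-appearance order of product, row 2 is product=NG3. color columns in first-appearance order: amber, red, green, orange; column 2 is red.
Long rows with product=NG3, color=red: min(438, 612, 575) = 438.

438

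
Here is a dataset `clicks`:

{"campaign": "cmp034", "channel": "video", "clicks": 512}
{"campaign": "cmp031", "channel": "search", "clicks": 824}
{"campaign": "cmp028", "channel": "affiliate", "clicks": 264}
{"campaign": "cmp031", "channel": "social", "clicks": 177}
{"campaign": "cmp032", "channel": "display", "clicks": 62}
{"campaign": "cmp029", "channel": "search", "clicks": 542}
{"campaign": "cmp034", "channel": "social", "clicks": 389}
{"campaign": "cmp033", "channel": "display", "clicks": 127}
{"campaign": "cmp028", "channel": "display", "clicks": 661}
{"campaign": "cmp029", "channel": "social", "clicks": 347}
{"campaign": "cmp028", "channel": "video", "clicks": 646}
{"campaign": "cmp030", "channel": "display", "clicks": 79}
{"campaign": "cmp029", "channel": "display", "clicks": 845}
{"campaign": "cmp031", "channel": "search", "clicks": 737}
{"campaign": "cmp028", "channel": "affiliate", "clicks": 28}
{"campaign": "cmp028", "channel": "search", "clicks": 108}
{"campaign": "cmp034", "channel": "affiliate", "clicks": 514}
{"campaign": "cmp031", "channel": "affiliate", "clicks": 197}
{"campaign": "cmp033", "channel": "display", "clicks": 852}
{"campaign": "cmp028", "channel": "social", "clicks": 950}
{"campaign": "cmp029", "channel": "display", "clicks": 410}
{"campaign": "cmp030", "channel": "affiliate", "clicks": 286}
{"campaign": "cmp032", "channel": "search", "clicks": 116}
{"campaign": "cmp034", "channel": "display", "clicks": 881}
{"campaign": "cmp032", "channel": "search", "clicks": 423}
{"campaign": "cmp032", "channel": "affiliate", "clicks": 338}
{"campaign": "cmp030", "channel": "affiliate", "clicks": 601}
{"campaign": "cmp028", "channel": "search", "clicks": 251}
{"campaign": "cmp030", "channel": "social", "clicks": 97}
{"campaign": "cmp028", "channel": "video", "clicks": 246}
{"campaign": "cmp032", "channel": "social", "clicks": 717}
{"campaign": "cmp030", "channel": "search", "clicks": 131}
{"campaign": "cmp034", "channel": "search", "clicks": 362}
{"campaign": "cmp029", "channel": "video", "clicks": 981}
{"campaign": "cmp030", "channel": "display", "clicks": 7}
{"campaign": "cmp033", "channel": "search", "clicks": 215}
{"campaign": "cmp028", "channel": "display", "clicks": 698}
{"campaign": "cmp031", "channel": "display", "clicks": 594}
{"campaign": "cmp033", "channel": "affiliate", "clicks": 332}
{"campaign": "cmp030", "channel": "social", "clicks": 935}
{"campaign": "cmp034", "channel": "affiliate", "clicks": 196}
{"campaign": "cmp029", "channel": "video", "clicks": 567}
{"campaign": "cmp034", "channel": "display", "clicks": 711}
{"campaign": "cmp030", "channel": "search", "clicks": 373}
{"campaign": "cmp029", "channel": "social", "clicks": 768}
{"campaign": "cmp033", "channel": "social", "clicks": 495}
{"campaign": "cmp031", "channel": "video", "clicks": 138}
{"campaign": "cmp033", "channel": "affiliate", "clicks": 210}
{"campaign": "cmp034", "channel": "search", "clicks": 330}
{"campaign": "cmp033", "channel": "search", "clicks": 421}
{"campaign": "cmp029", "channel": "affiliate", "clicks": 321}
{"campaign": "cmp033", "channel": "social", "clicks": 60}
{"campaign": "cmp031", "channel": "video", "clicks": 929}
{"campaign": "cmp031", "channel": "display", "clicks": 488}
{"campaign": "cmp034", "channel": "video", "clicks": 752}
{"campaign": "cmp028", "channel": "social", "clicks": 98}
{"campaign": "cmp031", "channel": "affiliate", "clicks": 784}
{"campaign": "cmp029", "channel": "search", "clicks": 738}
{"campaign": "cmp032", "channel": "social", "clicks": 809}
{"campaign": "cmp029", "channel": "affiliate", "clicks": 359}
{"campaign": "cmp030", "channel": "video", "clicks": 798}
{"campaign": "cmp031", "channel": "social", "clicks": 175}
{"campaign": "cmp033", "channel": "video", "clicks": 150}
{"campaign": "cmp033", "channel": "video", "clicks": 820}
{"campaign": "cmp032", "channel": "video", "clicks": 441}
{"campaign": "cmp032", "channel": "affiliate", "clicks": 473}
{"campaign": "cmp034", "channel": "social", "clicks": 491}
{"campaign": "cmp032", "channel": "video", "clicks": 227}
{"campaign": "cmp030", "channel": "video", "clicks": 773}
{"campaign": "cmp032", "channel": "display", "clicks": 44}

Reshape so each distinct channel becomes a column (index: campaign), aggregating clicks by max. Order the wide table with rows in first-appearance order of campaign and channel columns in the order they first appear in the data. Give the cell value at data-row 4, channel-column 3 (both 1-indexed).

473

With rows in first-appearance order of campaign, row 4 is campaign=cmp032. channel columns in first-appearance order: video, search, affiliate, social, display; column 3 is affiliate.
Long rows with campaign=cmp032, channel=affiliate: max(338, 473) = 473.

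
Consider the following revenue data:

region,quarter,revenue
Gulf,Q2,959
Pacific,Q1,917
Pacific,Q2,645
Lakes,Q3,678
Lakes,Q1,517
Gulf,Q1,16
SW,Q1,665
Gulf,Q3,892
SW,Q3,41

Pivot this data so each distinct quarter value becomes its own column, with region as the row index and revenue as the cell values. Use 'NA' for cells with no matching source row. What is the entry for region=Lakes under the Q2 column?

No long-format row has region=Lakes and quarter=Q2, so the cell is NA.

NA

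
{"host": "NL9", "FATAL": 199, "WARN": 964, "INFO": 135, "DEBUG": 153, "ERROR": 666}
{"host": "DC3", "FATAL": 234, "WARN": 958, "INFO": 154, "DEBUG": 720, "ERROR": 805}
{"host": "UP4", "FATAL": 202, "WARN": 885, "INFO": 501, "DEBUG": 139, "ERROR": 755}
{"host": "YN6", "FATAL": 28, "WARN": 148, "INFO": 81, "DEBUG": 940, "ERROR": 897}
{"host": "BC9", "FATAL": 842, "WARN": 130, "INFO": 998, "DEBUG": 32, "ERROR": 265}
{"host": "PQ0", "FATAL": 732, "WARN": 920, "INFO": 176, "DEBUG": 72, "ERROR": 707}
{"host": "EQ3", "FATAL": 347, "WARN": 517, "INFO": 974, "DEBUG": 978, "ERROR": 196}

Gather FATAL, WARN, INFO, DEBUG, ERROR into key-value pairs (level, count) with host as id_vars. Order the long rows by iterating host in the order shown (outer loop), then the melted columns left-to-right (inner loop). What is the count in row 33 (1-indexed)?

974

35 rows total (7 × 5). Row 33: index ⌊(33-1)/5⌋ = 6 into host → EQ3; (33-1) mod 5 = 2 into the melted columns → INFO.
So row 33 is (EQ3, INFO, 974); count = 974.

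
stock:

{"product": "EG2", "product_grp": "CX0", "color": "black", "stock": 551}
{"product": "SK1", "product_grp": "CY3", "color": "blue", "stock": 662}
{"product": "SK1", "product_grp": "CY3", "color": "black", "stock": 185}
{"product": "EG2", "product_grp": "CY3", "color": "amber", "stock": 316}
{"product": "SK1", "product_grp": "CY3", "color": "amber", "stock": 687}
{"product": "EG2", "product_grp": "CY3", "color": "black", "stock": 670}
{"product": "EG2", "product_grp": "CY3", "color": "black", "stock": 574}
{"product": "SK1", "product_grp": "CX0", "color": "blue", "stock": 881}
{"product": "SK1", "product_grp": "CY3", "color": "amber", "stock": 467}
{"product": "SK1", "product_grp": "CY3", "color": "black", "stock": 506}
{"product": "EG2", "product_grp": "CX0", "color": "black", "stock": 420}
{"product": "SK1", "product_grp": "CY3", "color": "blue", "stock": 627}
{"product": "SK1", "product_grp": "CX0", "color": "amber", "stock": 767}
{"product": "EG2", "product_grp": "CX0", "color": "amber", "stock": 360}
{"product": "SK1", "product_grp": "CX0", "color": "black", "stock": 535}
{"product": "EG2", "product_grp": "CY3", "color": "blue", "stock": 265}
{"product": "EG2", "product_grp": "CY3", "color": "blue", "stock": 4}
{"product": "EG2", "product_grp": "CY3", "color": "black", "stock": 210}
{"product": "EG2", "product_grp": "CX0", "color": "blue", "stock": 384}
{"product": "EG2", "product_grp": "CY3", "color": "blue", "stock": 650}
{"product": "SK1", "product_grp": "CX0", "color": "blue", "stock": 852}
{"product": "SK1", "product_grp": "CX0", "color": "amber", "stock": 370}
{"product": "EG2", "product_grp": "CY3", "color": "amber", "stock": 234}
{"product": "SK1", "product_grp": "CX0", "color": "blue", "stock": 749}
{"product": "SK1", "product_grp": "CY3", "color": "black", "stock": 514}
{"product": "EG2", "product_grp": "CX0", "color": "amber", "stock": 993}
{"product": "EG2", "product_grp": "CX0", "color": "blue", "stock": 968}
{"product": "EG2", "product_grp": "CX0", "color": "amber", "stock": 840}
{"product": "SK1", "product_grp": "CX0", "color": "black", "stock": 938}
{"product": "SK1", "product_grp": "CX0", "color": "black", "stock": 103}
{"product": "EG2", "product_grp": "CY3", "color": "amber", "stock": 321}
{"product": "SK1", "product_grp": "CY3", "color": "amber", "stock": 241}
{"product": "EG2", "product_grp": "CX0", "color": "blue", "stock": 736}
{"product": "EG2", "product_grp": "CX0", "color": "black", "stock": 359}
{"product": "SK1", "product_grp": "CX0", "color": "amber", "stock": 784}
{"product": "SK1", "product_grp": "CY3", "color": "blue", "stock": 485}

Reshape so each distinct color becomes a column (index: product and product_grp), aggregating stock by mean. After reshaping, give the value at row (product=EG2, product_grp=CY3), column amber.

290.33

Rows with product=EG2, product_grp=CY3 and color=amber: stock values are 316, 234, 321.
(316 + 234 + 321) / 3 = 290.33.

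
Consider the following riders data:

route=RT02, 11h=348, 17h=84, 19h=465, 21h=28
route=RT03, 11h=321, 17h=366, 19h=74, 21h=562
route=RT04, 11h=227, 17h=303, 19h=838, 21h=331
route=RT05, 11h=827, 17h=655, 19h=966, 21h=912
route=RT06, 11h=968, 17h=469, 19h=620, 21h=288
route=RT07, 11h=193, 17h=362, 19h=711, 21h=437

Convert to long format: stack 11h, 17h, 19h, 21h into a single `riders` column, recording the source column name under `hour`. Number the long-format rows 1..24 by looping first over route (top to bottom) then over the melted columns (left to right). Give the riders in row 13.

24 rows total (6 × 4). Row 13: index ⌊(13-1)/4⌋ = 3 into route → RT05; (13-1) mod 4 = 0 into the melted columns → 11h.
So row 13 is (RT05, 11h, 827); riders = 827.

827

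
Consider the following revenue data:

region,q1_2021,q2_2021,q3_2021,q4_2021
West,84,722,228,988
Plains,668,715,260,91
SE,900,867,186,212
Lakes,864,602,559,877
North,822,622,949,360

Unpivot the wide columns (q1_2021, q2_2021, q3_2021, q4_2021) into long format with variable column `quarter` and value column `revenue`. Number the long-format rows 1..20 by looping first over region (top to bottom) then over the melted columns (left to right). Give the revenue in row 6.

20 rows total (5 × 4). Row 6: index ⌊(6-1)/4⌋ = 1 into region → Plains; (6-1) mod 4 = 1 into the melted columns → q2_2021.
So row 6 is (Plains, q2_2021, 715); revenue = 715.

715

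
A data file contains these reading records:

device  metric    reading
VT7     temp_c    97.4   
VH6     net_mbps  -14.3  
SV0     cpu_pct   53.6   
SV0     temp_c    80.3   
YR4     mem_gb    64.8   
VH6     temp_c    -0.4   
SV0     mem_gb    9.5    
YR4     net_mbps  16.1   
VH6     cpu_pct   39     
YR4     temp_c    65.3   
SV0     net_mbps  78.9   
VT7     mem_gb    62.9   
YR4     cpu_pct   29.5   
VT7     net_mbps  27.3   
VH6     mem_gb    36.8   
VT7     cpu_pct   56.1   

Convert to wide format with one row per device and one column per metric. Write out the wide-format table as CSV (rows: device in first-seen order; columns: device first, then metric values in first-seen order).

Columns: device plus the 4 distinct metric values (temp_c, net_mbps, cpu_pct, mem_gb).
For example, row VT7 column temp_c takes reading=97.4 from the long row (VT7, temp_c).

device,temp_c,net_mbps,cpu_pct,mem_gb
VT7,97.4,27.3,56.1,62.9
VH6,-0.4,-14.3,39,36.8
SV0,80.3,78.9,53.6,9.5
YR4,65.3,16.1,29.5,64.8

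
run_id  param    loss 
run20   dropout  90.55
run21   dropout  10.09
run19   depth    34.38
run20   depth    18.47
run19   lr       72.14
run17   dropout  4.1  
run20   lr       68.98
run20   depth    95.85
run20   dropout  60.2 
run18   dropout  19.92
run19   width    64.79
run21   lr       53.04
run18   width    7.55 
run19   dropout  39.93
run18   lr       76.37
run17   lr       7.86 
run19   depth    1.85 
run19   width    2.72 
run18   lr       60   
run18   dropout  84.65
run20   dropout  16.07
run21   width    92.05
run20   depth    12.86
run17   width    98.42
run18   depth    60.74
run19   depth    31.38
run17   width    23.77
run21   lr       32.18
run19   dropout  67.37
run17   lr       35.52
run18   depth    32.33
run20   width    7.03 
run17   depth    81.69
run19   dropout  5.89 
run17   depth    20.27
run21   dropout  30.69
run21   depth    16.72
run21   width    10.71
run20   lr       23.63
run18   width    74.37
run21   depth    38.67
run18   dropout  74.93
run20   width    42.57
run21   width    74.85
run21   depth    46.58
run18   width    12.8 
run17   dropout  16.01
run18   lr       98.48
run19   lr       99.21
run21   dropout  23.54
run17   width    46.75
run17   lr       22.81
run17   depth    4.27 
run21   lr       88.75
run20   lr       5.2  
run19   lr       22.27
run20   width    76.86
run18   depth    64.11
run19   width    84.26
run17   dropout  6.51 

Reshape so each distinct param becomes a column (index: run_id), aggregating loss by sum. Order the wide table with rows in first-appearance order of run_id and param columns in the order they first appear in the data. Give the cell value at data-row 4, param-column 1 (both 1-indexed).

26.62

With rows in first-appearance order of run_id, row 4 is run_id=run17. param columns in first-appearance order: dropout, depth, lr, width; column 1 is dropout.
Long rows with run_id=run17, param=dropout: 4.1 + 16.01 + 6.51 = 26.62.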